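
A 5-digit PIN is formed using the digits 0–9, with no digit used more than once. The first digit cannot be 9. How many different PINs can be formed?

The first digit has 10−1 = 9 choices (anything except 9).
The remaining 4 digits are filled from the other 9 symbols without repetition: 9 × 8 × 7 × 6 = 3024.
Total: 9 × 3024 = 27216.

27216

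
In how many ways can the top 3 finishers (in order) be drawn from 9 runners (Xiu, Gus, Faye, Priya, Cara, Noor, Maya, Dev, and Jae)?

504

There are 9 choices for 1st place, 8 for 2nd, and 7 for 3rd.
That gives 9 × 8 × 7 = 504.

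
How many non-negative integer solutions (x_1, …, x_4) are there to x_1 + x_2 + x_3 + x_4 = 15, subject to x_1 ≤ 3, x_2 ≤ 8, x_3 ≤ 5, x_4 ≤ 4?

51

Ignoring the caps, the number of non-negative solutions to x_1+…+x_4 = 15 is C(18,3) = 816.
Subtract solutions that violate a single cap (substitute x_i' = x_i − (cap_i+1)): x_1 ≥ 4 gives C(14,3) = 364; x_2 ≥ 9 gives C(9,3) = 84; x_3 ≥ 6 gives C(12,3) = 220; x_4 ≥ 5 gives C(13,3) = 286. Together 954.
Add back pairs where two caps are both exceeded: 10 + 56 + 84 + 1 + 4 + 35 = 190.
Subtract triples: 0 + 0 + 1 + 0 = 1.
By inclusion–exclusion the count is 816 − 954 + 190 − 1 = 51.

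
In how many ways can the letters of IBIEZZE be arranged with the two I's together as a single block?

180

Treat the 2 copies of I as a single block. The multiset to arrange is then {II, B, E, E, Z, Z}, 6 items in all.
That gives (6)!/(2!·2!) = 180 arrangements.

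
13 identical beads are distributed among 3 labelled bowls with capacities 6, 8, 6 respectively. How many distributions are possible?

Ignoring the caps, the number of non-negative solutions to x_1+…+x_3 = 13 is C(15,2) = 105.
Subtract solutions that violate a single cap (substitute x_i' = x_i − (cap_i+1)): x_1 ≥ 7 gives C(8,2) = 28; x_2 ≥ 9 gives C(6,2) = 15; x_3 ≥ 7 gives C(8,2) = 28. Together 71.
No two caps can be exceeded simultaneously, so the pair terms are all 0.
By inclusion–exclusion the count is 105 − 71 + 0 = 34.

34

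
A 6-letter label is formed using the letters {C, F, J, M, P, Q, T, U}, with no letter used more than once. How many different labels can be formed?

20160

With no repetition, fill the 6 letters in order: 8 choices, then 7, down to 3.
8 × 7 × 6 × 5 × 4 × 3 = 20160.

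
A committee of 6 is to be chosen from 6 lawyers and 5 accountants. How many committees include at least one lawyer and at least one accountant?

461

With no constraint there are C(11,6) = 462 possible selections.
Subtract selections that omit an entire group: no lawyers → C(5,6) = 0; no accountants → C(6,6) = 1.
Both groups omitted at once is impossible, so 462 − 1 = 461.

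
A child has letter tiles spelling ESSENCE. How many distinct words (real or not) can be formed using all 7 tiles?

Letter multiplicities in ESSENCE: C×1, E×3, N×1, S×2.
Dividing 7! = 5040 by 3!·2! = 12 for the repeated letters gives 420.

420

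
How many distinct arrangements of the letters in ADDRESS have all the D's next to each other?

360

Treat the 2 copies of D as a single block. The multiset to arrange is then {DD, A, E, R, S, S}, 6 items in all.
That gives (6)!/(2!) = 360 arrangements.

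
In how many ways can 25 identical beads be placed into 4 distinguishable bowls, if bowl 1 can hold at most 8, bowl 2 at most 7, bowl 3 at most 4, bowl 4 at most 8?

10

By stars and bars, unrestricted non-negative solutions to x_1+…+x_4 = 25 number C(25+3,3) = 3276.
Subtract solutions that violate a single cap (substitute x_i' = x_i − (cap_i+1)): x_1 ≥ 9 gives C(19,3) = 969; x_2 ≥ 8 gives C(20,3) = 1140; x_3 ≥ 5 gives C(23,3) = 1771; x_4 ≥ 9 gives C(19,3) = 969. Together 4849.
Add back pairs where two caps are both exceeded: 165 + 364 + 120 + 455 + 165 + 364 = 1633.
Subtract triples: 20 + 0 + 10 + 20 = 50.
By inclusion–exclusion the count is 3276 − 4849 + 1633 − 50 = 10.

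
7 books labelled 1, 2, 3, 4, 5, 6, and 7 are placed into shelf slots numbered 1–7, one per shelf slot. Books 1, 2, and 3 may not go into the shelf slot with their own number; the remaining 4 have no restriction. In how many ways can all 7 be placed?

Let Aᵢ (for i ∈ {1, 2, 3}) be the placements that put book i in its forbidden shelf slot. Any j of these fix j positions, leaving (7−j)! ways to fill the rest, and there are C(3,j) ways to pick which j.
By inclusion–exclusion, the number of valid placements is Σ_{j=0}^{3} (−1)^j C(3,j)·(7−j)!.
Computing: 5040 − 2160 + 360 − 24 = 3216.

3216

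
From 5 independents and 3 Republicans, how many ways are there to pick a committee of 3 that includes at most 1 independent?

16

Split by how many independents are chosen (0 through 1).
Sum: C(5,0)·C(3,3) + C(5,1)·C(3,2) = 1 + 15 = 16.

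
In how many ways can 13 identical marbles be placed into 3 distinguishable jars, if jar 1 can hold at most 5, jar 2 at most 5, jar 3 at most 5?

Without the upper bounds there are C(15,2) = 105 ways to split 13 among 3 jars.
Subtract solutions that violate a single cap (substitute x_i' = x_i − (cap_i+1)): x_1 ≥ 6 gives C(9,2) = 36; x_2 ≥ 6 gives C(9,2) = 36; x_3 ≥ 6 gives C(9,2) = 36. Together 108.
Add back pairs where two caps are both exceeded: 3 + 3 + 3 = 9.
By inclusion–exclusion the count is 105 − 108 + 9 = 6.

6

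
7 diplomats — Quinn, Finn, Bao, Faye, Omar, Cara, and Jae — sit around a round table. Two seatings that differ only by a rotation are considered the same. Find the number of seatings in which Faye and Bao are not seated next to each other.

480

All circular seatings of 7 people number (6)! = 720.
Seatings with Faye beside Bao: treat them as a block with 2 internal orders, giving 2 × (5)! = 240.
Subtracting, 720 − 240 = 480.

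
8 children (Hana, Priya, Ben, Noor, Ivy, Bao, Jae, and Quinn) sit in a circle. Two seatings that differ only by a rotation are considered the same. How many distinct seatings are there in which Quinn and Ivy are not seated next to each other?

Without the restriction there are (7)! = 5040 seatings.
Those with Quinn next to Ivy: fuse the pair into one unit and seat 7 units around a circle — 2·(6)! = 1440.
Subtracting, 5040 − 1440 = 3600.

3600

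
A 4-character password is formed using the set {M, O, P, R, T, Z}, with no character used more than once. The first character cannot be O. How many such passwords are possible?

The first character has 6−1 = 5 choices (anything except O).
The remaining 3 characters are filled from the other 5 symbols without repetition: 5 × 4 × 3 = 60.
Total: 5 × 60 = 300.

300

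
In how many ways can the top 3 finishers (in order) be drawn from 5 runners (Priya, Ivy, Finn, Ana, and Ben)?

There are 5 choices for 1st place, 4 for 2nd, and 3 for 3rd.
That gives 5 × 4 × 3 = 60.

60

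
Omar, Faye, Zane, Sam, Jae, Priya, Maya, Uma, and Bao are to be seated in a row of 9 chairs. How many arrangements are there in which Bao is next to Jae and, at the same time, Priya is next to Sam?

20160

Treat {Bao,Jae} as one block (2 orders) and {Priya,Sam} as another (2 orders).
That leaves 7 units to arrange: 2 × 2 × 7! = 4 × 5040 = 20160.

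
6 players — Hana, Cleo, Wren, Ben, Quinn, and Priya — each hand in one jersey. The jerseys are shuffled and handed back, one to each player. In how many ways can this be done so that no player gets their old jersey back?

265

Count assignments avoiding every fixed point. For any j of the 6 players fixed to their old jersey, the other 6−j can be arranged in (6−j)! ways.
By inclusion–exclusion this is Σ_{j=0}^{6} (−1)^j C(6,j)·(6−j)!.
Computing: 720 − 720 + 360 − 120 + 30 − 6 + 1 = 265.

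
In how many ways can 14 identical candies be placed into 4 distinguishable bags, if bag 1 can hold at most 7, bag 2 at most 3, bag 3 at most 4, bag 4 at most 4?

By stars and bars, unrestricted non-negative solutions to x_1+…+x_4 = 14 number C(14+3,3) = 680.
Subtract solutions that violate a single cap (substitute x_i' = x_i − (cap_i+1)): x_1 ≥ 8 gives C(9,3) = 84; x_2 ≥ 4 gives C(13,3) = 286; x_3 ≥ 5 gives C(12,3) = 220; x_4 ≥ 5 gives C(12,3) = 220. Together 810.
Add back pairs where two caps are both exceeded: 10 + 4 + 4 + 56 + 56 + 35 = 165.
Subtract triples: 0 + 0 + 0 + 1 = 1.
By inclusion–exclusion the count is 680 − 810 + 165 − 1 = 34.

34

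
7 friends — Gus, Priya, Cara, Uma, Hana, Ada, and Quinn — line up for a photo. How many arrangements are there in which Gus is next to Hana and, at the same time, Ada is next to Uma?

480

Treat {Gus,Hana} as one block (2 orders) and {Ada,Uma} as another (2 orders).
That leaves 5 units to arrange: 2 × 2 × 5! = 4 × 120 = 480.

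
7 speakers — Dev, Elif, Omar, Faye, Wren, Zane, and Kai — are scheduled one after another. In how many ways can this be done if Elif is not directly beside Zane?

3600

Of the 7! = 5040 arrangements, those with Elif and Zane adjacent number 2 × 6! = 1440 (treat the pair as a block with 2 internal orders).
So 5040 − 1440 = 3600 arrangements keep them apart.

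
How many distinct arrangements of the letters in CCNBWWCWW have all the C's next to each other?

Treat the 3 copies of C as a single block. The multiset to arrange is then {CCC, B, N, W, W, W, W}, 7 items in all.
That gives (7)!/(4!) = 210 arrangements.

210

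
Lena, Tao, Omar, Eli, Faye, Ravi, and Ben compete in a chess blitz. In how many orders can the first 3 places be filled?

There are 7 choices for 1st place, 6 for 2nd, and 5 for 3rd.
That gives 7 × 6 × 5 = 210.

210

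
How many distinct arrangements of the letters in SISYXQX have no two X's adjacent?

900

There are 7!/(2!·2!) = 1260 arrangements of SISYXQX in total.
Arrangements with the X's together: treat XX as one letter, giving (6)!/(2!) = 360.
Hence 1260 − 360 = 900.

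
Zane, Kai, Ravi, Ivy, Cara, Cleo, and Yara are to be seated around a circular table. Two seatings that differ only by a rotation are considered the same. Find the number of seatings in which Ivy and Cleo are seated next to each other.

Treat {Ivy, Cleo} as one unit (2 internal orders) and seat the resulting 6 units around the table: (5)! circular arrangements.
So 2 × (5)! = 2 × 120 = 240.

240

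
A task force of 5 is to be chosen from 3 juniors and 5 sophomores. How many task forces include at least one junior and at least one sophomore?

Unrestricted: C(8,5) = 56 ways to pick any 5 of the 8.
Selections missing a whole group: no juniors → C(5,5) = 1; no sophomores → C(3,5) = 0.
Both groups omitted at once is impossible, so 56 − 1 = 55.

55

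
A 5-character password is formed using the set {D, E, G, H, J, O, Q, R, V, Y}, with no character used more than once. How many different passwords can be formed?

30240

Choose and order 5 of the 10 symbols: the first character has 10 options, the next 9, and so on down to 6.
10 × 9 × 8 × 7 × 6 = 30240.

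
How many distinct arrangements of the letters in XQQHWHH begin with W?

Fix W in the first position and arrange the remaining 6 letters.
Those 6 letters have H appearing 3 times and Q appearing twice, giving (6)!/(3!·2!) = 60.

60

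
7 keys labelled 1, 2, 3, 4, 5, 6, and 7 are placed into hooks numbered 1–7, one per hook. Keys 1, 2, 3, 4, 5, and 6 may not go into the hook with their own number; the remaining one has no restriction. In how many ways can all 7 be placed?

Let Aᵢ (for 1 ≤ i ≤ 6) be the placements that put key i in its forbidden hook. Any j of these fix j positions, leaving (7−j)! ways to fill the rest, and there are C(6,j) ways to pick which j.
By inclusion–exclusion, the number of valid placements is Σ_{j=0}^{6} (−1)^j C(6,j)·(7−j)!.
Computing: 5040 − 4320 + 1800 − 480 + 90 − 12 + 1 = 2119.

2119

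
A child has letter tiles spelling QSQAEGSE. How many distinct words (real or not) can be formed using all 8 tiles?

The 8 letters of QSQAEGSE have repeats: E appearing twice, Q appearing twice, and S appearing twice.
Dividing 8! = 40320 by 2!·2!·2! = 8 for the repeated letters gives 5040.

5040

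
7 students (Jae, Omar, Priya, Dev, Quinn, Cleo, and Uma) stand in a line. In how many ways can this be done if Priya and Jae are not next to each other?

Of the 7! = 5040 arrangements, those with Priya and Jae adjacent number 2 × 6! = 1440 (treat the pair as a block with 2 internal orders).
Complementary counting: 5040 − 1440 = 3600.

3600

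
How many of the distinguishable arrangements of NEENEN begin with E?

10

With the first slot taken by E, it remains to arrange the other 5 letters (NENEN).
Those 5 letters have E appearing twice and N appearing 3 times, giving (5)!/(3!·2!) = 10.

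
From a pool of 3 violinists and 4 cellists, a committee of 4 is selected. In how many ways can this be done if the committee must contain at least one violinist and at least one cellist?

With no constraint there are C(7,4) = 35 possible selections.
Subtract selections that omit an entire group: no violinists → C(4,4) = 1; no cellists → C(3,4) = 0.
Both groups omitted at once is impossible, so 35 − 1 = 34.

34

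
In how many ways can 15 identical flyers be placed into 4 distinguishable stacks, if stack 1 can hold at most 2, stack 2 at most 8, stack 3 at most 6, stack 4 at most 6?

Ignoring the caps, the number of non-negative solutions to x_1+…+x_4 = 15 is C(18,3) = 816.
Subtract solutions that violate a single cap (substitute x_i' = x_i − (cap_i+1)): x_1 ≥ 3 gives C(15,3) = 455; x_2 ≥ 9 gives C(9,3) = 84; x_3 ≥ 7 gives C(11,3) = 165; x_4 ≥ 7 gives C(11,3) = 165. Together 869.
Add back pairs where two caps are both exceeded: 20 + 56 + 56 + 0 + 0 + 4 = 136.
By inclusion–exclusion the count is 816 − 869 + 136 = 83.

83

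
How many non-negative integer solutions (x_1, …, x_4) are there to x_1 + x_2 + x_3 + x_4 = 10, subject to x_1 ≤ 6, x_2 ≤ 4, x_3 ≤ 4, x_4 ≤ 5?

120

Without the upper bounds there are C(13,3) = 286 ways to split 10 among 4 variables.
Subtract solutions that violate a single cap (substitute x_i' = x_i − (cap_i+1)): x_1 ≥ 7 gives C(6,3) = 20; x_2 ≥ 5 gives C(8,3) = 56; x_3 ≥ 5 gives C(8,3) = 56; x_4 ≥ 6 gives C(7,3) = 35. Together 167.
Add back pairs where two caps are both exceeded: 0 + 0 + 0 + 1 + 0 + 0 = 1.
By inclusion–exclusion the count is 286 − 167 + 1 = 120.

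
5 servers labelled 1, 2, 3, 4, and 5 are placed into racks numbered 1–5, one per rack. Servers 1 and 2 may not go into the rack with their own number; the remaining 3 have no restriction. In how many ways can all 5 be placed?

Let Aᵢ (for i ∈ {1, 2}) be the placements that put server i in its forbidden rack. Any j of these fix j positions, leaving (5−j)! ways to fill the rest, and there are C(2,j) ways to pick which j.
By inclusion–exclusion, the number of valid placements is Σ_{j=0}^{2} (−1)^j C(2,j)·(5−j)!.
Computing: 120 − 48 + 6 = 78.

78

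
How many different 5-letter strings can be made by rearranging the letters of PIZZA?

The 5 letters of PIZZA have repeats: Z appearing twice.
So there are 5! / (2!) = 60 distinguishable arrangements.

60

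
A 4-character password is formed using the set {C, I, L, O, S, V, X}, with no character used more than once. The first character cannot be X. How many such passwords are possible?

720

The first character has 7−1 = 6 choices (anything except X).
The remaining 3 characters are filled from the other 6 symbols without repetition: 6 × 5 × 4 = 120.
Total: 6 × 120 = 720.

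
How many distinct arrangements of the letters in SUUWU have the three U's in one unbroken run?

6

Treat the 3 copies of U as a single block. The multiset to arrange is then {UUU, S, W}, 3 items in all.
All 3 items are distinct, so there are (3)! = 6 arrangements.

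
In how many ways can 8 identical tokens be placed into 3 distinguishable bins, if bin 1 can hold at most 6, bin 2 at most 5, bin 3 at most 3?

21

Without the upper bounds there are C(10,2) = 45 ways to split 8 among 3 bins.
Subtract solutions that violate a single cap (substitute x_i' = x_i − (cap_i+1)): x_1 ≥ 7 gives C(3,2) = 3; x_2 ≥ 6 gives C(4,2) = 6; x_3 ≥ 4 gives C(6,2) = 15. Together 24.
No two caps can be exceeded simultaneously, so the pair terms are all 0.
By inclusion–exclusion the count is 45 − 24 + 0 = 21.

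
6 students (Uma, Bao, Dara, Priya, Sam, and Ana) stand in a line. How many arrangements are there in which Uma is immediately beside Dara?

Glue Uma and Dara into one block (2 internal orders), leaving 5 units to arrange in a row.
So the count is 2·(5)! = 240.

240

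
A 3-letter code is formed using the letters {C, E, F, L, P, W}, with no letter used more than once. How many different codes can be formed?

Choose and order 3 of the 6 symbols: the first letter has 6 options, the next 5, then 4.
That product is 6 × 5 × 4 = 120.

120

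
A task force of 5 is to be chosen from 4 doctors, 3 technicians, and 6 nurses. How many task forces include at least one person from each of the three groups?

894

Unrestricted: C(13,5) = 1287 ways to pick any 5 of the 13.
Subtract selections that omit an entire group: no doctors → C(9,5) = 126; no technicians → C(10,5) = 252; no nurses → C(7,5) = 21.
Add back selections omitting two groups (i.e. drawn from a single group): C(4,5) + C(3,5) + C(6,5) = 6.
By inclusion–exclusion: 1287 − 399 + 6 = 894.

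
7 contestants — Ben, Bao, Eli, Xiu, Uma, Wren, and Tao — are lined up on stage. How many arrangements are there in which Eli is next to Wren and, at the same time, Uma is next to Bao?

480

Treat {Eli,Wren} as one block (2 orders) and {Uma,Bao} as another (2 orders).
That leaves 5 units to arrange: 2 × 2 × 5! = 4 × 120 = 480.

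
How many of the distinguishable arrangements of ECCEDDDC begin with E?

Fix E in the first position and arrange the remaining 7 letters.
Those 7 letters have C appearing 3 times and D appearing 3 times, giving (7)!/(3!·3!) = 140.

140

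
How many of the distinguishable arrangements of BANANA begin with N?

20

Fix N in the first position and arrange the remaining 5 letters.
Those 5 letters have A appearing 3 times, giving (5)!/(3!) = 20.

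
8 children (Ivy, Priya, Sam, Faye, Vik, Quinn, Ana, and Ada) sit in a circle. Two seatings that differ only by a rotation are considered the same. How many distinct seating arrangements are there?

5040

Seat Ivy anywhere (absorbing the rotational symmetry), then permute the other 7: (7)! = 5040.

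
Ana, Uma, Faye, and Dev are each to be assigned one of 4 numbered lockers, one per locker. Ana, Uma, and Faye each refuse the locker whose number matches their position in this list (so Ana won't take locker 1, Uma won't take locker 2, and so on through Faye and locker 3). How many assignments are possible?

Let Aᵢ (for i ∈ {1, 2, 3}) be the placements that put person i in their forbidden locker. Any j of these fix j positions, leaving (4−j)! ways to fill the rest, and there are C(3,j) ways to pick which j.
By inclusion–exclusion, the number of valid placements is Σ_{j=0}^{3} (−1)^j C(3,j)·(4−j)!.
Computing: 24 − 18 + 6 − 1 = 11.

11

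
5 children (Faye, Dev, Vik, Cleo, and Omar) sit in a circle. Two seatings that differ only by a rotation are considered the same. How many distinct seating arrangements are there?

24

Seat Faye anywhere (absorbing the rotational symmetry), then permute the other 4: (4)! = 24.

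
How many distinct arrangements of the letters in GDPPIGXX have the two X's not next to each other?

3780

There are 8!/(2!·2!·2!) = 5040 arrangements of GDPPIGXX in total.
If the two X's are adjacent, glue them into one block, leaving 7 items to arrange: (7)!/(2!·2!) = 1260 ways.
Subtracting, 5040 − 1260 = 3780 arrangements keep the X's apart.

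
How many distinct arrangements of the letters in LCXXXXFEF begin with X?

Fix X in the first position and arrange the remaining 8 letters.
Those 8 letters have F appearing twice and X appearing 3 times, giving (8)!/(3!·2!) = 3360.

3360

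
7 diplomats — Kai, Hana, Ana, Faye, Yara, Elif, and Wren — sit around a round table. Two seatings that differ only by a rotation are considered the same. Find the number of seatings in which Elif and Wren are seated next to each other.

240

Glue Elif and Wren into a block (2 internal orders). Seating 6 units around a circle gives (5)! arrangements.
So 2 × (5)! = 2 × 120 = 240.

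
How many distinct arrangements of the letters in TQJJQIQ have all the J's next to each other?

120

Treat the 2 copies of J as a single block. The multiset to arrange is then {JJ, I, Q, Q, Q, T}, 6 items in all.
That gives (6)!/(3!) = 120 arrangements.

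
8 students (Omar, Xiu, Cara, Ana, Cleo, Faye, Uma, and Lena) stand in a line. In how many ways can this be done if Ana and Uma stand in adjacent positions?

Glue Ana and Uma into one block (2 internal orders), leaving 7 units to arrange in a row.
So the count is 2·(7)! = 10080.

10080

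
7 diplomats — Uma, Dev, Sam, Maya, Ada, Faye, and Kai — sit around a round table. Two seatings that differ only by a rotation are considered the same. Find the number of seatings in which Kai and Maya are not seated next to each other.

All circular seatings of 7 people number (6)! = 720.
Those with Kai next to Maya: fuse the pair into one unit and seat 6 units around a circle — 2·(5)! = 240.
Subtracting, 720 − 240 = 480.

480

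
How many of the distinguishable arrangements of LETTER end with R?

30

Fix R in the last position and arrange the remaining 5 letters.
Those 5 letters have E appearing twice and T appearing twice, giving (5)!/(2!·2!) = 30.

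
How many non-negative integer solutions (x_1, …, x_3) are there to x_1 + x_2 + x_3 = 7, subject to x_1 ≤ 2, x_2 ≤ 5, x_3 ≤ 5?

Without the upper bounds there are C(9,2) = 36 ways to split 7 among 3 variables.
Subtract solutions that violate a single cap (substitute x_i' = x_i − (cap_i+1)): x_1 ≥ 3 gives C(6,2) = 15; x_2 ≥ 6 gives C(3,2) = 3; x_3 ≥ 6 gives C(3,2) = 3. Together 21.
No two caps can be exceeded simultaneously, so the pair terms are all 0.
By inclusion–exclusion the count is 36 − 21 + 0 = 15.

15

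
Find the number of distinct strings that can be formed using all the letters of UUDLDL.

UUDLDL has 6 letters with D appearing twice, L appearing twice, and U appearing twice.
Dividing 6! = 720 by 2!·2!·2! = 8 for the repeated letters gives 90.

90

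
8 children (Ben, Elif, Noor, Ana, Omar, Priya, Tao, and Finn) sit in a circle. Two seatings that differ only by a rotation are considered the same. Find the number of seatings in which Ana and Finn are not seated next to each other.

Without the restriction there are (7)! = 5040 seatings.
Those with Ana next to Finn: fuse the pair into one unit and seat 7 units around a circle — 2·(6)! = 1440.
Subtracting, 5040 − 1440 = 3600.

3600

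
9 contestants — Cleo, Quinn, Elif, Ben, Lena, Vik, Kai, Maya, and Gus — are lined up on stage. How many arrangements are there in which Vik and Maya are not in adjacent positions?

282240

There are 9! = 362880 arrangements in all. If Vik and Maya are adjacent, merging them into one block gives 2·(8)! = 80640 arrangements.
Complementary counting: 362880 − 80640 = 282240.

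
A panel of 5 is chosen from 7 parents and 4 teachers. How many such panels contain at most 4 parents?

441

Split by how many parents are chosen (0 through 4).
Sum: C(7,0)·C(4,5) + C(7,1)·C(4,4) + C(7,2)·C(4,3) + C(7,3)·C(4,2) + C(7,4)·C(4,1) = 0 + 7 + 84 + 210 + 140 = 441.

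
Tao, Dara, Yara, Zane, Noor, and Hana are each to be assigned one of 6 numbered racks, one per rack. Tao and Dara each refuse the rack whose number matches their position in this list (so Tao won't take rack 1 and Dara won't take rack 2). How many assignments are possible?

Let Aᵢ (for i ∈ {1, 2}) be the placements that put person i in their forbidden rack. Any j of these fix j positions, leaving (6−j)! ways to fill the rest, and there are C(2,j) ways to pick which j.
By inclusion–exclusion, the number of valid placements is Σ_{j=0}^{2} (−1)^j C(2,j)·(6−j)!.
Computing: 720 − 240 + 24 = 504.

504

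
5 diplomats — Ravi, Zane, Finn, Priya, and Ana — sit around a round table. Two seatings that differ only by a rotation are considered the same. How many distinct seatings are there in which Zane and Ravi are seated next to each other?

12

Treat {Zane, Ravi} as one unit (2 internal orders) and seat the resulting 4 units around the table: (3)! circular arrangements.
So 2 × (3)! = 2 × 6 = 12.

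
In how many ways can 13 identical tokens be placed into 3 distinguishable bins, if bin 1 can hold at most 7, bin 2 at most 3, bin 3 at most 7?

Ignoring the caps, the number of non-negative solutions to x_1+…+x_3 = 13 is C(15,2) = 105.
Subtract solutions that violate a single cap (substitute x_i' = x_i − (cap_i+1)): x_1 ≥ 8 gives C(7,2) = 21; x_2 ≥ 4 gives C(11,2) = 55; x_3 ≥ 8 gives C(7,2) = 21. Together 97.
Add back pairs where two caps are both exceeded: 3 + 0 + 3 = 6.
By inclusion–exclusion the count is 105 − 97 + 6 = 14.

14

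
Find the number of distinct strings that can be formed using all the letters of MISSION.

The 7 letters of MISSION have repeats: I appearing twice and S appearing twice.
Dividing 7! = 5040 by 2!·2! = 4 for the repeated letters gives 1260.

1260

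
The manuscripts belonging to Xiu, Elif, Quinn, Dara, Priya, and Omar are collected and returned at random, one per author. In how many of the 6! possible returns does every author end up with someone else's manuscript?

265

Let Aᵢ be the assignments in which author i gets their own manuscript. We want the size of the complement of A₁∪…∪A_6.
By inclusion–exclusion this is Σ_{j=0}^{6} (−1)^j C(6,j)·(6−j)!.
Computing: 720 − 720 + 360 − 120 + 30 − 6 + 1 = 265.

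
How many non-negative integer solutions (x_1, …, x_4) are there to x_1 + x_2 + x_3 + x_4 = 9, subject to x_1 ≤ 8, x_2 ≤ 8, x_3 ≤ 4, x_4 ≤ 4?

By stars and bars, unrestricted non-negative solutions to x_1+…+x_4 = 9 number C(9+3,3) = 220.
Subtract solutions that violate a single cap (substitute x_i' = x_i − (cap_i+1)): x_1 ≥ 9 gives C(3,3) = 1; x_2 ≥ 9 gives C(3,3) = 1; x_3 ≥ 5 gives C(7,3) = 35; x_4 ≥ 5 gives C(7,3) = 35. Together 72.
No two caps can be exceeded simultaneously, so the pair terms are all 0.
By inclusion–exclusion the count is 220 − 72 + 0 = 148.

148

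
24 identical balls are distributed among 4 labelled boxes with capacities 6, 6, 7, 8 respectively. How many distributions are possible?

By stars and bars, unrestricted non-negative solutions to x_1+…+x_4 = 24 number C(24+3,3) = 2925.
Subtract solutions that violate a single cap (substitute x_i' = x_i − (cap_i+1)): x_1 ≥ 7 gives C(20,3) = 1140; x_2 ≥ 7 gives C(20,3) = 1140; x_3 ≥ 8 gives C(19,3) = 969; x_4 ≥ 9 gives C(18,3) = 816. Together 4065.
Add back pairs where two caps are both exceeded: 286 + 220 + 165 + 220 + 165 + 120 = 1176.
Subtract triples: 10 + 4 + 1 + 1 = 16.
By inclusion–exclusion the count is 2925 − 4065 + 1176 − 16 = 20.

20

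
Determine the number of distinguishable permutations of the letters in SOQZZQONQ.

The 9 letters of SOQZZQONQ have repeats: O appearing twice, Q appearing 3 times, and Z appearing twice.
The number of distinct arrangements is 9!/(3!·2!·2!) = 362880/24 = 15120.

15120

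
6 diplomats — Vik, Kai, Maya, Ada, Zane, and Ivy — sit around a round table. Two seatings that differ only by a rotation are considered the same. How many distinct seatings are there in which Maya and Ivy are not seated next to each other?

72

All circular seatings of 6 people number (5)! = 120.
Seatings with Maya beside Ivy: treat them as a block with 2 internal orders, giving 2 × (4)! = 48.
Subtracting, 120 − 48 = 72.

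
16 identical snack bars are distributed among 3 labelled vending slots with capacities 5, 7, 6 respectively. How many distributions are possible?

6

By stars and bars, unrestricted non-negative solutions to x_1+…+x_3 = 16 number C(16+2,2) = 153.
Subtract solutions that violate a single cap (substitute x_i' = x_i − (cap_i+1)): x_1 ≥ 6 gives C(12,2) = 66; x_2 ≥ 8 gives C(10,2) = 45; x_3 ≥ 7 gives C(11,2) = 55. Together 166.
Add back pairs where two caps are both exceeded: 6 + 10 + 3 = 19.
By inclusion–exclusion the count is 153 − 166 + 19 = 6.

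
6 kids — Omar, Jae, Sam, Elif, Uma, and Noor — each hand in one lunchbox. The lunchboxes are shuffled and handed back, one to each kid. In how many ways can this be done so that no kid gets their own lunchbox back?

265

This is the derangement count D_6: permutations of 6 items with no fixed point.
By inclusion–exclusion this is Σ_{j=0}^{6} (−1)^j C(6,j)·(6−j)!.
Computing: 720 − 720 + 360 − 120 + 30 − 6 + 1 = 265.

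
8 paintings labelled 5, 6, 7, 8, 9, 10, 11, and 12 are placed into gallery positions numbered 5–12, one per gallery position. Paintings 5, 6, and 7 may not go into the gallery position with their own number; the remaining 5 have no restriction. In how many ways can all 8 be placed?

Let Aᵢ (for i ∈ {5, 6, 7}) be the placements that put painting i in its forbidden gallery position. Any j of these fix j positions, leaving (8−j)! ways to fill the rest, and there are C(3,j) ways to pick which j.
By inclusion–exclusion, the number of valid placements is Σ_{j=0}^{3} (−1)^j C(3,j)·(8−j)!.
Computing: 40320 − 15120 + 2160 − 120 = 27240.

27240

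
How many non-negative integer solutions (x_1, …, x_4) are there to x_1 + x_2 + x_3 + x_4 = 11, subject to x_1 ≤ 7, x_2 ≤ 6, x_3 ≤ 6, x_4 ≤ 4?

Ignoring the caps, the number of non-negative solutions to x_1+…+x_4 = 11 is C(14,3) = 364.
Subtract solutions that violate a single cap (substitute x_i' = x_i − (cap_i+1)): x_1 ≥ 8 gives C(6,3) = 20; x_2 ≥ 7 gives C(7,3) = 35; x_3 ≥ 7 gives C(7,3) = 35; x_4 ≥ 5 gives C(9,3) = 84. Together 174.
No two caps can be exceeded simultaneously, so the pair terms are all 0.
By inclusion–exclusion the count is 364 − 174 + 0 = 190.

190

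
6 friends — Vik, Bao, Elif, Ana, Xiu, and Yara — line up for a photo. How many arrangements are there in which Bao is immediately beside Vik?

240

Glue Bao and Vik into one block (2 internal orders), leaving 5 units to arrange in a row.
That gives 2 × 5! = 2 × 120 = 240.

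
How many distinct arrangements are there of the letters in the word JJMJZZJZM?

1260

The 9 letters of JJMJZZJZM have repeats: J appearing 4 times, M appearing twice, and Z appearing 3 times.
So there are 9! / (4!·3!·2!) = 1260 distinguishable arrangements.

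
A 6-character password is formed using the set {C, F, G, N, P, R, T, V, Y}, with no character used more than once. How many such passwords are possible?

60480

Choose and order 6 of the 9 symbols: the first character has 9 options, the next 8, and so on down to 4.
9 × 8 × 7 × 6 × 5 × 4 = 60480.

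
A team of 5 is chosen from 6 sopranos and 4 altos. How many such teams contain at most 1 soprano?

Split by how many sopranos are chosen (0 through 1).
Sum: C(6,0)·C(4,5) + C(6,1)·C(4,4) = 0 + 6 = 6.

6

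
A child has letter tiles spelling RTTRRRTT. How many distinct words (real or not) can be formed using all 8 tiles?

70

Letter multiplicities in RTTRRRTT: R×4, T×4.
The number of distinct arrangements is 8!/(4!·4!) = 40320/576 = 70.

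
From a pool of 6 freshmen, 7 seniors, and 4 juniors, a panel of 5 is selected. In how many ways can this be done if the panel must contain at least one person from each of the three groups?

4214

Total 5-person selections from all 17: C(17,5) = 6188.
Selections missing a whole group: no freshmen → C(11,5) = 462; no seniors → C(10,5) = 252; no juniors → C(13,5) = 1287.
Add back selections omitting two groups (i.e. drawn from a single group): C(6,5) + C(7,5) + C(4,5) = 27.
By inclusion–exclusion: 6188 − 2001 + 27 = 4214.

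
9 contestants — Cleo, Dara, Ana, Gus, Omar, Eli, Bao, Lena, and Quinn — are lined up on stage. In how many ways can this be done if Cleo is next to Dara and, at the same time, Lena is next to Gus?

20160

Treat {Cleo,Dara} as one block (2 orders) and {Lena,Gus} as another (2 orders).
That leaves 7 units to arrange: 2 × 2 × 7! = 4 × 5040 = 20160.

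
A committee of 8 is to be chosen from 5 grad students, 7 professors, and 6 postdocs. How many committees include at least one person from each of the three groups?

41811

Unrestricted: C(18,8) = 43758 ways to pick any 8 of the 18.
Selections missing a whole group: no grad students → C(13,8) = 1287; no professors → C(11,8) = 165; no postdocs → C(12,8) = 495.
Add back selections omitting two groups (i.e. drawn from a single group): C(5,8) + C(7,8) + C(6,8) = 0.
By inclusion–exclusion: 43758 − 1947 + 0 = 41811.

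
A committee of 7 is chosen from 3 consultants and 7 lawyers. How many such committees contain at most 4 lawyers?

35

Split by how many lawyers are chosen (0 through 4).
Sum: C(7,0)·C(3,7) + C(7,1)·C(3,6) + C(7,2)·C(3,5) + C(7,3)·C(3,4) + C(7,4)·C(3,3) = 0 + 0 + 0 + 0 + 35 = 35.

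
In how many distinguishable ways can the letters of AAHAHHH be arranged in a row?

AAHAHHH has 7 letters with A appearing 3 times and H appearing 4 times.
So there are 7! / (4!·3!) = 35 distinguishable arrangements.

35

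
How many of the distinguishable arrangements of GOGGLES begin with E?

With the first slot taken by E, it remains to arrange the other 6 letters (GOGGLS).
Those 6 letters have G appearing 3 times, giving (6)!/(3!) = 120.

120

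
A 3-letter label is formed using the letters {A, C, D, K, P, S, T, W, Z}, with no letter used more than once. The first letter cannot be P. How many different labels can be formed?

The first letter has 9−1 = 8 choices (anything except P).
The remaining 2 letters are filled from the other 8 symbols without repetition: 8 × 7 = 56.
Total: 8 × 56 = 448.

448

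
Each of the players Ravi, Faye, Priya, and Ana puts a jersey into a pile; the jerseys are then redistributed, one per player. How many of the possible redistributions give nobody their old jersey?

9

Let Aᵢ be the assignments in which player i gets their old jersey. We want the size of the complement of A₁∪…∪A_4.
By inclusion–exclusion this is Σ_{j=0}^{4} (−1)^j C(4,j)·(4−j)!.
Computing: 24 − 24 + 12 − 4 + 1 = 9.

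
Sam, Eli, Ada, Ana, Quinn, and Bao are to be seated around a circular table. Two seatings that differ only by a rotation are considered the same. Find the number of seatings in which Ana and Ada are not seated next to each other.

72

Without the restriction there are (5)! = 120 seatings.
Those with Ana next to Ada: fuse the pair into one unit and seat 5 units around a circle — 2·(4)! = 48.
Subtracting, 120 − 48 = 72.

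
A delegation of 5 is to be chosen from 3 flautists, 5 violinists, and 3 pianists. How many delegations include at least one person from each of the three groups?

With no constraint there are C(11,5) = 462 possible selections.
Subtract selections that omit an entire group: no flautists → C(8,5) = 56; no violinists → C(6,5) = 6; no pianists → C(8,5) = 56.
Add back selections omitting two groups (i.e. drawn from a single group): C(3,5) + C(5,5) + C(3,5) = 1.
By inclusion–exclusion: 462 − 118 + 1 = 345.

345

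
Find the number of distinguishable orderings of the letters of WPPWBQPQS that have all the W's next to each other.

Treat the 2 copies of W as a single block. The multiset to arrange is then {WW, B, P, P, P, Q, Q, S}, 8 items in all.
That gives (8)!/(3!·2!) = 3360 arrangements.

3360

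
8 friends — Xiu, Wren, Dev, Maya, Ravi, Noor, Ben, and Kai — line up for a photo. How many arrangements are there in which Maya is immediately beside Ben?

10080

Treat {Maya, Ben} as a single unit. There are 7 units to order, and the pair itself can be ordered 2 ways.
So the count is 2·(7)! = 10080.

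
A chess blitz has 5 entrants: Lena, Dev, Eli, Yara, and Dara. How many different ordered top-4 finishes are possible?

This is an ordered selection of 4 from 5: P(5,4).
That gives 5 × 4 × 3 × 2 = 120.

120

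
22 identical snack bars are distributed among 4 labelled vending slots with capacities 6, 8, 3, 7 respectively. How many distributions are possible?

10

Ignoring the caps, the number of non-negative solutions to x_1+…+x_4 = 22 is C(25,3) = 2300.
Subtract solutions that violate a single cap (substitute x_i' = x_i − (cap_i+1)): x_1 ≥ 7 gives C(18,3) = 816; x_2 ≥ 9 gives C(16,3) = 560; x_3 ≥ 4 gives C(21,3) = 1330; x_4 ≥ 8 gives C(17,3) = 680. Together 3386.
Add back pairs where two caps are both exceeded: 84 + 364 + 120 + 220 + 56 + 286 = 1130.
Subtract triples: 10 + 0 + 20 + 4 = 34.
By inclusion–exclusion the count is 2300 − 3386 + 1130 − 34 = 10.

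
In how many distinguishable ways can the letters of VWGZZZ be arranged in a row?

Letter multiplicities in VWGZZZ: G×1, V×1, W×1, Z×3.
The number of distinct arrangements is 6!/(3!) = 720/6 = 120.

120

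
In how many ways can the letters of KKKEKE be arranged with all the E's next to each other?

Treat the 2 copies of E as a single block. The multiset to arrange is then {EE, K, K, K, K}, 5 items in all.
That gives (5)!/(4!) = 5 arrangements.

5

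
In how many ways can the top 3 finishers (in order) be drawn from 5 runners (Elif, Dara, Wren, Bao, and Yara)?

60

This is an ordered selection of 3 from 5: P(5,3).
That gives 5 × 4 × 3 = 60.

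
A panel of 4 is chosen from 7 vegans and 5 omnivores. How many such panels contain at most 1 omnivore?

210

Split by how many omnivores are chosen (0 through 1).
Sum: C(5,0)·C(7,4) + C(5,1)·C(7,3) = 35 + 175 = 210.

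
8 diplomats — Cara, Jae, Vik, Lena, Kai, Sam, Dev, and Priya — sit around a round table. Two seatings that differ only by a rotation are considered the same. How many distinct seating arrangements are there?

Fix one person's seat to break rotational symmetry; the remaining 7 people can be arranged in (7)! = 5040 ways.

5040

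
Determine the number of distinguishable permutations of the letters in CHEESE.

120

Letter multiplicities in CHEESE: C×1, E×3, H×1, S×1.
The number of distinct arrangements is 6!/(3!) = 720/6 = 120.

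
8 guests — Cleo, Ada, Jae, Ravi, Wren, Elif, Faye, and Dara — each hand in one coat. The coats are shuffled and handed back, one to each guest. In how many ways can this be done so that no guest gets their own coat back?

This is the derangement count D_8: permutations of 8 items with no fixed point.
By inclusion–exclusion this is Σ_{j=0}^{8} (−1)^j C(8,j)·(8−j)!.
Computing: 40320 − 40320 + 20160 − 6720 + 1680 − 336 + 56 − 8 + 1 = 14833.

14833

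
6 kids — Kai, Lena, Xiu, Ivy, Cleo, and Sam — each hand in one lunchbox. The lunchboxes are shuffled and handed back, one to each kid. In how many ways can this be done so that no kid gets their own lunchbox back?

Count assignments avoiding every fixed point. For any j of the 6 kids fixed to their own lunchbox, the other 6−j can be arranged in (6−j)! ways.
By inclusion–exclusion this is Σ_{j=0}^{6} (−1)^j C(6,j)·(6−j)!.
Computing: 720 − 720 + 360 − 120 + 30 − 6 + 1 = 265.

265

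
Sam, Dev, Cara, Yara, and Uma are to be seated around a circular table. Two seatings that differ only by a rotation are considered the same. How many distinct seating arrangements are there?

24

Seat Sam anywhere (absorbing the rotational symmetry), then permute the other 4: (4)! = 24.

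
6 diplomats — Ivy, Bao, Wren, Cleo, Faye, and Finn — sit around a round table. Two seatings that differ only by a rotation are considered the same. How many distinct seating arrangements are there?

120

Seat Ivy anywhere (absorbing the rotational symmetry), then permute the other 5: (5)! = 120.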